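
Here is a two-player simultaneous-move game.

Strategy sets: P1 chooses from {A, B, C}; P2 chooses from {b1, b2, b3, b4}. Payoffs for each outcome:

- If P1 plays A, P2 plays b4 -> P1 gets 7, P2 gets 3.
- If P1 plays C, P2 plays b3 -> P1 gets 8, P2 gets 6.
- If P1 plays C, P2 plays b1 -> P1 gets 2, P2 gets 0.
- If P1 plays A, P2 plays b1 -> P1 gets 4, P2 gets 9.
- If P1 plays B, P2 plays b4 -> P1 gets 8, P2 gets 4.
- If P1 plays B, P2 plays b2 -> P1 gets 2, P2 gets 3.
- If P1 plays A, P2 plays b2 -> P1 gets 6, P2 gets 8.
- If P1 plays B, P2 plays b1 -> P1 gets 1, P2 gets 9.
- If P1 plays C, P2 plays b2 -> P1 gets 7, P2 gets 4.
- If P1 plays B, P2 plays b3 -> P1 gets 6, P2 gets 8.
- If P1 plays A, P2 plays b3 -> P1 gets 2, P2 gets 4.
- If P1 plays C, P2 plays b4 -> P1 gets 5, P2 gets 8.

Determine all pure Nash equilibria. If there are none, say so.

Mark each player's best response to every combination of opponents' strategies; a profile where every player is best-responding is a pure Nash equilibrium.
P1 against b1: payoffs 4, 1, 2 → best response A.
P1 against b2: payoffs 6, 2, 7 → best response C.
P1 against b3: payoffs 2, 6, 8 → best response C.
P1 against b4: payoffs 7, 8, 5 → best response B.
P2 against A: payoffs 9, 8, 4, 3 → best response b1.
P2 against B: payoffs 9, 3, 8, 4 → best response b1.
P2 against C: payoffs 0, 4, 6, 8 → best response b4.
Mutual best responses: (A, b1).

The unique pure-strategy Nash equilibrium is (A, b1).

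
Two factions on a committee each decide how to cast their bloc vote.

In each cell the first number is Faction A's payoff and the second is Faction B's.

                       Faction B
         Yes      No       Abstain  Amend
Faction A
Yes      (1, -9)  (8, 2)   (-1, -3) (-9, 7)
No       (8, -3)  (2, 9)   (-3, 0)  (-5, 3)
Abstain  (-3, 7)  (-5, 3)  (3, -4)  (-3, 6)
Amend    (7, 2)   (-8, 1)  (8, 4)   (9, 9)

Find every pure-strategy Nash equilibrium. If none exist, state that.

Faction A against Yes: payoffs 1, 8, -3, 7 → best response No.
Faction A against No: payoffs 8, 2, -5, -8 → best response Yes.
Faction A against Abstain: payoffs -1, -3, 3, 8 → best response Amend.
Faction A against Amend: payoffs -9, -5, -3, 9 → best response Amend.
Faction B against Yes: payoffs -9, 2, -3, 7 → best response Amend.
Faction B against No: payoffs -3, 9, 0, 3 → best response No.
Faction B against Abstain: payoffs 7, 3, -4, 6 → best response Yes.
Faction B against Amend: payoffs 2, 1, 4, 9 → best response Amend.
Mutual best responses: (Amend, Amend).

Pure NE: (Amend, Amend)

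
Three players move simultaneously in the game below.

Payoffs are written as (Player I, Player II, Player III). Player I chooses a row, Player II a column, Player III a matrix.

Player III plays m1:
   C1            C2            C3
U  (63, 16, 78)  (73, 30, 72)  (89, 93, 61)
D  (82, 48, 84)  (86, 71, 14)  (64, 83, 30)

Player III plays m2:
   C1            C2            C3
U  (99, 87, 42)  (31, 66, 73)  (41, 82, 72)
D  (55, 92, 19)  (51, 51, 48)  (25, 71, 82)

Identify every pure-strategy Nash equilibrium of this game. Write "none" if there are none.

There is no pure-strategy Nash equilibrium.

Player I against (C1, m1): payoffs 63, 82 → best response D.
Player I against (C1, m2): payoffs 99, 55 → best response U.
Player I against (C2, m1): payoffs 73, 86 → best response D.
Player I against (C2, m2): payoffs 31, 51 → best response D.
Player I against (C3, m1): payoffs 89, 64 → best response U.
Player I against (C3, m2): payoffs 41, 25 → best response U.
Player II against (U, m1): payoffs 16, 30, 93 → best response C3.
Player II against (U, m2): payoffs 87, 66, 82 → best response C1.
Player II against (D, m1): payoffs 48, 71, 83 → best response C3.
Player II against (D, m2): payoffs 92, 51, 71 → best response C1.
Player III against (U, C1): payoffs 78, 42 → best response m1.
Player III against (U, C2): payoffs 72, 73 → best response m2.
Player III against (U, C3): payoffs 61, 72 → best response m2.
Player III against (D, C1): payoffs 84, 19 → best response m1.
Player III against (D, C2): payoffs 14, 48 → best response m2.
Player III against (D, C3): payoffs 30, 82 → best response m2.
No profile is a mutual best response for all players.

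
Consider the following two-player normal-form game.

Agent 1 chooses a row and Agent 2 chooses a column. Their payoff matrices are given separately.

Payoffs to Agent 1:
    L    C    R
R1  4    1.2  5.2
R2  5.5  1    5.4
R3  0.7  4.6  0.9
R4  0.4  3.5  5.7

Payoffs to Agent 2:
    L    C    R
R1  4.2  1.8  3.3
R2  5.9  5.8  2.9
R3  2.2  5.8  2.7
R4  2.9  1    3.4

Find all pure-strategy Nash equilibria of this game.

(R1, L): Agent 1 can switch to R2 (4 → 5.5). Not NE.
(R1, C): Agent 1 can switch to R3 (1.2 → 4.6). Not NE.
(R1, R): Agent 1 can switch to R2 (5.2 → 5.4). Not NE.
(R2, L): Agent 1 gets 5.5, best alternative 4; Agent 2 gets 5.9, best alternative 5.8. No profitable deviation — NE.
(R2, C): Agent 1 can switch to R1 (1 → 1.2). Not NE.
(R2, R): Agent 1 can switch to R4 (5.4 → 5.7). Not NE.
(R3, L): Agent 1 can switch to R1 (0.7 → 4). Not NE.
(R3, C): Agent 1 gets 4.6, best alternative 3.5; Agent 2 gets 5.8, best alternative 2.7. No profitable deviation — NE.
(R3, R): Agent 1 can switch to R1 (0.9 → 5.2). Not NE.
(R4, L): Agent 1 can switch to R1 (0.4 → 4). Not NE.
(R4, C): Agent 1 can switch to R3 (3.5 → 4.6). Not NE.
(R4, R): Agent 1 gets 5.7, best alternative 5.4; Agent 2 gets 3.4, best alternative 2.9. No profitable deviation — NE.

(R2, L) and (R3, C) and (R4, R)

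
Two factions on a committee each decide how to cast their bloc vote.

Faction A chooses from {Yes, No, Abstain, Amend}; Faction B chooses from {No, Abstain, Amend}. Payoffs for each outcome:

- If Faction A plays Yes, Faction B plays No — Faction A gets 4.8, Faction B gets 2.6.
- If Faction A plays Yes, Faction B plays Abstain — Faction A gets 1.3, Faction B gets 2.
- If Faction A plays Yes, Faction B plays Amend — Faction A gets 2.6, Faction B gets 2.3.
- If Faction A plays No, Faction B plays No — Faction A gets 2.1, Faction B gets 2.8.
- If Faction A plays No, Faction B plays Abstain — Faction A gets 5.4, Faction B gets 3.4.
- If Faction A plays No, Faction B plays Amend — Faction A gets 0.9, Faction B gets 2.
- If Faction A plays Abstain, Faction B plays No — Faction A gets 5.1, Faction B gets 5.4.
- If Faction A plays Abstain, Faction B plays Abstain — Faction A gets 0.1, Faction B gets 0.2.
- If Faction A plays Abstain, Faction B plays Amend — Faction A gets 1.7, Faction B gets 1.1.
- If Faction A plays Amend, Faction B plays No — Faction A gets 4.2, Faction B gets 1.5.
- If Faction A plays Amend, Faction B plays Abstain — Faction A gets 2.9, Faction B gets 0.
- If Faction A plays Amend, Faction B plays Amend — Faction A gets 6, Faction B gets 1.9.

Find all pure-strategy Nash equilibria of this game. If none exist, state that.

Pure-strategy Nash equilibria: (No, Abstain); (Abstain, No); (Amend, Amend)

(Yes, No): Faction A can switch to Abstain (4.8 → 5.1). Not NE.
(Yes, Abstain): Faction A can switch to No (1.3 → 5.4). Not NE.
(Yes, Amend): Faction A can switch to Amend (2.6 → 6). Not NE.
(No, No): Faction A can switch to Yes (2.1 → 4.8). Not NE.
(No, Abstain): Faction A gets 5.4, best alternative 2.9; Faction B gets 3.4, best alternative 2.8. No profitable deviation — NE.
(No, Amend): Faction A can switch to Yes (0.9 → 2.6). Not NE.
(Abstain, No): Faction A gets 5.1, best alternative 4.8; Faction B gets 5.4, best alternative 1.1. No profitable deviation — NE.
(Abstain, Abstain): Faction A can switch to Yes (0.1 → 1.3). Not NE.
(Abstain, Amend): Faction A can switch to Yes (1.7 → 2.6). Not NE.
(Amend, No): Faction A can switch to Yes (4.2 → 4.8). Not NE.
(Amend, Abstain): Faction A can switch to No (2.9 → 5.4). Not NE.
(Amend, Amend): Faction A gets 6, best alternative 2.6; Faction B gets 1.9, best alternative 1.5. No profitable deviation — NE.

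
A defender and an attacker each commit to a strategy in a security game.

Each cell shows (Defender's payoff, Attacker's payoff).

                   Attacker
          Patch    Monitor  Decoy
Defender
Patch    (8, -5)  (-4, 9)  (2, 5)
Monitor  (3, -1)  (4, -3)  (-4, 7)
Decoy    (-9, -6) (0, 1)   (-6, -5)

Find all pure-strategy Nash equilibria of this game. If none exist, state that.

none

(Patch, Patch): Attacker can switch to Monitor (-5 → 9). Not NE.
(Patch, Monitor): Defender can switch to Monitor (-4 → 4). Not NE.
(Patch, Decoy): Attacker can switch to Monitor (5 → 9). Not NE.
(Monitor, Patch): Defender can switch to Patch (3 → 8). Not NE.
(Monitor, Monitor): Attacker can switch to Patch (-3 → -1). Not NE.
(Monitor, Decoy): Defender can switch to Patch (-4 → 2). Not NE.
(Decoy, Patch): Defender can switch to Patch (-9 → 8). Not NE.
(Decoy, Monitor): Defender can switch to Monitor (0 → 4). Not NE.
(Decoy, Decoy): Defender can switch to Patch (-6 → 2). Not NE.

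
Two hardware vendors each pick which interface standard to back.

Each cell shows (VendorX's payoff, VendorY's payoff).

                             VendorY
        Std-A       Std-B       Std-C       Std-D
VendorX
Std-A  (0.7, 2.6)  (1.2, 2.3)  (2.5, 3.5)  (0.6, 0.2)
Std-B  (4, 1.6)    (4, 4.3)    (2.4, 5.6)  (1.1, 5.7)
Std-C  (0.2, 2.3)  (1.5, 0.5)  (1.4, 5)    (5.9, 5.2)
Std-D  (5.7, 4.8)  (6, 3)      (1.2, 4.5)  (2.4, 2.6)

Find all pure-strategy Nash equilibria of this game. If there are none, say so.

The pure Nash equilibria are (Std-A, Std-C), (Std-C, Std-D), (Std-D, Std-A).

VendorX against Std-A: payoffs 0.7, 4, 0.2, 5.7 → best response Std-D.
VendorX against Std-B: payoffs 1.2, 4, 1.5, 6 → best response Std-D.
VendorX against Std-C: payoffs 2.5, 2.4, 1.4, 1.2 → best response Std-A.
VendorX against Std-D: payoffs 0.6, 1.1, 5.9, 2.4 → best response Std-C.
VendorY against Std-A: payoffs 2.6, 2.3, 3.5, 0.2 → best response Std-C.
VendorY against Std-B: payoffs 1.6, 4.3, 5.6, 5.7 → best response Std-D.
VendorY against Std-C: payoffs 2.3, 0.5, 5, 5.2 → best response Std-D.
VendorY against Std-D: payoffs 4.8, 3, 4.5, 2.6 → best response Std-A.
Mutual best responses: (Std-A, Std-C); (Std-C, Std-D); (Std-D, Std-A).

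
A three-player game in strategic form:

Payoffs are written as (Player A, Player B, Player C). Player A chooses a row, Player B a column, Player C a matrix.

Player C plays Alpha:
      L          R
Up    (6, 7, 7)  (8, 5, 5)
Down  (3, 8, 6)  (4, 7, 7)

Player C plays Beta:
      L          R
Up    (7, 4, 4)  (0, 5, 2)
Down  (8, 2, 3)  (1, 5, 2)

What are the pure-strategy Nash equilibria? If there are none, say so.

(Up, L, Alpha)

Mark each player's best response to every combination of opponents' strategies; a profile where every player is best-responding is a pure Nash equilibrium.
Player A against (L, Alpha): payoffs 6, 3 → best response Up.
Player A against (L, Beta): payoffs 7, 8 → best response Down.
Player A against (R, Alpha): payoffs 8, 4 → best response Up.
Player A against (R, Beta): payoffs 0, 1 → best response Down.
Player B against (Up, Alpha): payoffs 7, 5 → best response L.
Player B against (Up, Beta): payoffs 4, 5 → best response R.
Player B against (Down, Alpha): payoffs 8, 7 → best response L.
Player B against (Down, Beta): payoffs 2, 5 → best response R.
Player C against (Up, L): payoffs 7, 4 → best response Alpha.
Player C against (Up, R): payoffs 5, 2 → best response Alpha.
Player C against (Down, L): payoffs 6, 3 → best response Alpha.
Player C against (Down, R): payoffs 7, 2 → best response Alpha.
Mutual best responses: (Up, L, Alpha).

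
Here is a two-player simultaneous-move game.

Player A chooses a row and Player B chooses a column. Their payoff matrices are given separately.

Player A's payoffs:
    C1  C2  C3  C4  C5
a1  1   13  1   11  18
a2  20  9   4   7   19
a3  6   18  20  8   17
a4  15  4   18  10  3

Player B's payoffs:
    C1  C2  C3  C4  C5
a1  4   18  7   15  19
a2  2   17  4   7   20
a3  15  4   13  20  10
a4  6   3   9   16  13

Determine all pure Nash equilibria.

(a1, C1): Player A can switch to a2 (1 → 20). Not NE.
(a1, C2): Player A can switch to a3 (13 → 18). Not NE.
(a1, C3): Player A can switch to a2 (1 → 4). Not NE.
(a1, C4): Player B can switch to C2 (15 → 18). Not NE.
(a1, C5): Player A can switch to a2 (18 → 19). Not NE.
(a2, C1): Player B can switch to C2 (2 → 17). Not NE.
(a2, C5): Player A gets 19, best alternative 18; Player B gets 20, best alternative 17. No profitable deviation — NE.
(The remaining 13 profiles each have a profitable deviation by the same check.)

The unique pure-strategy Nash equilibrium is (a2, C5).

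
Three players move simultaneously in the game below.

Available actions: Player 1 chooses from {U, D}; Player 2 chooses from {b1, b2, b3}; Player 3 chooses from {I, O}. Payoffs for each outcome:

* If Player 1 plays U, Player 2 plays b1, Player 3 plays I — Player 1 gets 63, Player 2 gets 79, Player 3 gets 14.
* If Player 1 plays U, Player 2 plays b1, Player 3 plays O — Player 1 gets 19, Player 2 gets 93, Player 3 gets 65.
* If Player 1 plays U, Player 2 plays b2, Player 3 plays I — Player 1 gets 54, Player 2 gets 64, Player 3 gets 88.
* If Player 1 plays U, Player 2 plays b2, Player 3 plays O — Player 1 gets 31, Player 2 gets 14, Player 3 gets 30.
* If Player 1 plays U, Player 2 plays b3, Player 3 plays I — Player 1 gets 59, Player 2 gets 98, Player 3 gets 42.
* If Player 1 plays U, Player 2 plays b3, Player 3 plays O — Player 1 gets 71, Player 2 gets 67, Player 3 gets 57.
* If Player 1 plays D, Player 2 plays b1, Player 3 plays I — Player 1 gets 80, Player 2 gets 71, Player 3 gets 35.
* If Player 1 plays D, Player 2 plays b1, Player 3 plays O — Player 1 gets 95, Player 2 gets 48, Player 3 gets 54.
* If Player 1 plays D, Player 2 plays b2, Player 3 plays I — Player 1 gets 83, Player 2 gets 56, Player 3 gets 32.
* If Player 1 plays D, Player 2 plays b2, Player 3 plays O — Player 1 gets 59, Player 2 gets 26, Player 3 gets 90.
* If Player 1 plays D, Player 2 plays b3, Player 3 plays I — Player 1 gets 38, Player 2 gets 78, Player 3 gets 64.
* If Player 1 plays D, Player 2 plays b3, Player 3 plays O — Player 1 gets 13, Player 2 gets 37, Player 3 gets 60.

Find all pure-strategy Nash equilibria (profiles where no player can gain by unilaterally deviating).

Player 1 against (b1, I): payoffs 63, 80 → best response D.
Player 1 against (b1, O): payoffs 19, 95 → best response D.
Player 1 against (b2, I): payoffs 54, 83 → best response D.
Player 1 against (b2, O): payoffs 31, 59 → best response D.
Player 1 against (b3, I): payoffs 59, 38 → best response U.
Player 1 against (b3, O): payoffs 71, 13 → best response U.
Player 2 against (U, I): payoffs 79, 64, 98 → best response b3.
Player 2 against (U, O): payoffs 93, 14, 67 → best response b1.
Player 2 against (D, I): payoffs 71, 56, 78 → best response b3.
Player 2 against (D, O): payoffs 48, 26, 37 → best response b1.
Player 3 against (U, b1): payoffs 14, 65 → best response O.
Player 3 against (U, b2): payoffs 88, 30 → best response I.
Player 3 against (U, b3): payoffs 42, 57 → best response O.
Player 3 against (D, b1): payoffs 35, 54 → best response O.
Player 3 against (D, b2): payoffs 32, 90 → best response O.
Player 3 against (D, b3): payoffs 64, 60 → best response I.
Mutual best responses: (D, b1, O).

Pure NE: (D, b1, O)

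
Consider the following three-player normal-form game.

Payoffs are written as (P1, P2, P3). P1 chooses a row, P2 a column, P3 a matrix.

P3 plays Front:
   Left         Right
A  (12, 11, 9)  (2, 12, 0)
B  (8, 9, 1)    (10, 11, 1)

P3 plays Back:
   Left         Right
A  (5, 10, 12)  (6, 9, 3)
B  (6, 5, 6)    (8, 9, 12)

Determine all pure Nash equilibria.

(B, Right, Back)

P1 against (Left, Front): payoffs 12, 8 → best response A.
P1 against (Left, Back): payoffs 5, 6 → best response B.
P1 against (Right, Front): payoffs 2, 10 → best response B.
P1 against (Right, Back): payoffs 6, 8 → best response B.
P2 against (A, Front): payoffs 11, 12 → best response Right.
P2 against (A, Back): payoffs 10, 9 → best response Left.
P2 against (B, Front): payoffs 9, 11 → best response Right.
P2 against (B, Back): payoffs 5, 9 → best response Right.
P3 against (A, Left): payoffs 9, 12 → best response Back.
P3 against (A, Right): payoffs 0, 3 → best response Back.
P3 against (B, Left): payoffs 1, 6 → best response Back.
P3 against (B, Right): payoffs 1, 12 → best response Back.
Mutual best responses: (B, Right, Back).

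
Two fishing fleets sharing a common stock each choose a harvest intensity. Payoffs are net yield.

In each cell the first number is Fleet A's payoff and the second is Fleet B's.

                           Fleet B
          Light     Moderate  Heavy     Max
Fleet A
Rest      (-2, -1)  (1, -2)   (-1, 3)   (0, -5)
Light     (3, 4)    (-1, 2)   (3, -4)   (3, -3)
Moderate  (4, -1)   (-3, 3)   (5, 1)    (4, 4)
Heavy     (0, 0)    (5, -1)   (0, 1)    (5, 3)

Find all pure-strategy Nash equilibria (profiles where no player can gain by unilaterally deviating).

(Heavy, Max)

Fleet A against Light: payoffs -2, 3, 4, 0 → best response Moderate.
Fleet A against Moderate: payoffs 1, -1, -3, 5 → best response Heavy.
Fleet A against Heavy: payoffs -1, 3, 5, 0 → best response Moderate.
Fleet A against Max: payoffs 0, 3, 4, 5 → best response Heavy.
Fleet B against Rest: payoffs -1, -2, 3, -5 → best response Heavy.
Fleet B against Light: payoffs 4, 2, -4, -3 → best response Light.
Fleet B against Moderate: payoffs -1, 3, 1, 4 → best response Max.
Fleet B against Heavy: payoffs 0, -1, 1, 3 → best response Max.
Mutual best responses: (Heavy, Max).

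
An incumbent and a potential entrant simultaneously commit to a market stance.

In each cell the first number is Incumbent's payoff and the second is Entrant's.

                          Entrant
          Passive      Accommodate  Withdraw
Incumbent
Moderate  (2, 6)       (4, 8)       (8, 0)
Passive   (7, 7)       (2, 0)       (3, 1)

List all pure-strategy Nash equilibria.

Pure-strategy Nash equilibria: (Moderate, Accommodate), (Passive, Passive)

(Moderate, Passive): Incumbent can switch to Passive (2 → 7). Not NE.
(Moderate, Accommodate): Incumbent gets 4, best alternative 2; Entrant gets 8, best alternative 6. No profitable deviation — NE.
(Moderate, Withdraw): Entrant can switch to Passive (0 → 6). Not NE.
(Passive, Passive): Incumbent gets 7, best alternative 2; Entrant gets 7, best alternative 1. No profitable deviation — NE.
(Passive, Accommodate): Incumbent can switch to Moderate (2 → 4). Not NE.
(Passive, Withdraw): Incumbent can switch to Moderate (3 → 8). Not NE.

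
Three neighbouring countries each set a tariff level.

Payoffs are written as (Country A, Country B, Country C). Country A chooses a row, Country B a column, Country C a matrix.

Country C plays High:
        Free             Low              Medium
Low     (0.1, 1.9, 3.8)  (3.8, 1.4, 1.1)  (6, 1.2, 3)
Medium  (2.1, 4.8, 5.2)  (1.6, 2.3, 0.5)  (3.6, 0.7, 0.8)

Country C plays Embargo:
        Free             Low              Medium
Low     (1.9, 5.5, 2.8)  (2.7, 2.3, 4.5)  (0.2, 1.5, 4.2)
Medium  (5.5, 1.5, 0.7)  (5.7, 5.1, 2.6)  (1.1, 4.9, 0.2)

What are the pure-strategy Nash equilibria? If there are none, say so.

Mark each player's best response to every combination of opponents' strategies; a profile where every player is best-responding is a pure Nash equilibrium.
Country A against (Free, High): payoffs 0.1, 2.1 → best response Medium.
Country A against (Free, Embargo): payoffs 1.9, 5.5 → best response Medium.
Country A against (Low, High): payoffs 3.8, 1.6 → best response Low.
Country A against (Low, Embargo): payoffs 2.7, 5.7 → best response Medium.
Country A against (Medium, High): payoffs 6, 3.6 → best response Low.
Country A against (Medium, Embargo): payoffs 0.2, 1.1 → best response Medium.
Country B against (Low, High): payoffs 1.9, 1.4, 1.2 → best response Free.
Country B against (Low, Embargo): payoffs 5.5, 2.3, 1.5 → best response Free.
Country B against (Medium, High): payoffs 4.8, 2.3, 0.7 → best response Free.
Country B against (Medium, Embargo): payoffs 1.5, 5.1, 4.9 → best response Low.
Country C against (Low, Free): payoffs 3.8, 2.8 → best response High.
Country C against (Low, Low): payoffs 1.1, 4.5 → best response Embargo.
Country C against (Low, Medium): payoffs 3, 4.2 → best response Embargo.
Country C against (Medium, Free): payoffs 5.2, 0.7 → best response High.
Country C against (Medium, Low): payoffs 0.5, 2.6 → best response Embargo.
Country C against (Medium, Medium): payoffs 0.8, 0.2 → best response High.
Mutual best responses: (Medium, Free, High); (Medium, Low, Embargo).

Pure-strategy Nash equilibria: (Medium, Free, High) and (Medium, Low, Embargo)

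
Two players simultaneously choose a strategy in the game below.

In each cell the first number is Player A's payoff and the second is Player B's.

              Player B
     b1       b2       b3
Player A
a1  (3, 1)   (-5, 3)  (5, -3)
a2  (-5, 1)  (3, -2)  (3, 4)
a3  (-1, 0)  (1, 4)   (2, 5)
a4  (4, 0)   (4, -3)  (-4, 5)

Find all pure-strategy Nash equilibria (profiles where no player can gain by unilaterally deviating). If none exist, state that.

Player A against b1: payoffs 3, -5, -1, 4 → best response a4.
Player A against b2: payoffs -5, 3, 1, 4 → best response a4.
Player A against b3: payoffs 5, 3, 2, -4 → best response a1.
Player B against a1: payoffs 1, 3, -3 → best response b2.
Player B against a2: payoffs 1, -2, 4 → best response b3.
Player B against a3: payoffs 0, 4, 5 → best response b3.
Player B against a4: payoffs 0, -3, 5 → best response b3.
No profile is a mutual best response for all players.

none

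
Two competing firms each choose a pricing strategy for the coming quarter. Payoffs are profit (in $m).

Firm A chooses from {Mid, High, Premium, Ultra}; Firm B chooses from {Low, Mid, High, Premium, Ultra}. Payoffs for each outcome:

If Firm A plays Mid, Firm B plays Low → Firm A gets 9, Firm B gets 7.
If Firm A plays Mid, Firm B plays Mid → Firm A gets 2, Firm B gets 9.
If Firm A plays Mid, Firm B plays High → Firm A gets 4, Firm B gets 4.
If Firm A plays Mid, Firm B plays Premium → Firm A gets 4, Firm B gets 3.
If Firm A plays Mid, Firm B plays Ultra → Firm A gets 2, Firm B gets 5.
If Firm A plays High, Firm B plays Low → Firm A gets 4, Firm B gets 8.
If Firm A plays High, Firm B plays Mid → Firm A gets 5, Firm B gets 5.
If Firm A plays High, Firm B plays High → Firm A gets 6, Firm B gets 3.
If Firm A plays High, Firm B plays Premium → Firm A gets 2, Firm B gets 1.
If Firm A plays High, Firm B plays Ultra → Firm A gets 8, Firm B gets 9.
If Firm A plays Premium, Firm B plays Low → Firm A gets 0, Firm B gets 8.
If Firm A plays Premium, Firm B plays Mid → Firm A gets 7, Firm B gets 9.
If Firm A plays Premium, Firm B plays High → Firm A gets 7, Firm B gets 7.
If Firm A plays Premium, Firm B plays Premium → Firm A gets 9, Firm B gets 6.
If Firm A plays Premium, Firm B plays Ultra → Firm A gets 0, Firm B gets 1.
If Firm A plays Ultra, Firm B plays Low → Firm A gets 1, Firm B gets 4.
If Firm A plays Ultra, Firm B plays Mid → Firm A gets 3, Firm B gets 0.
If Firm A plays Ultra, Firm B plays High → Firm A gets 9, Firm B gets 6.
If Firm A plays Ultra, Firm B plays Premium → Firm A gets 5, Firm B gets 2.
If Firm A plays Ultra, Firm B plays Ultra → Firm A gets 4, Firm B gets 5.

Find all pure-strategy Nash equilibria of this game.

(Mid, Low): Firm B can switch to Mid (7 → 9). Not NE.
(Mid, Mid): Firm A can switch to High (2 → 5). Not NE.
(Mid, High): Firm A can switch to High (4 → 6). Not NE.
(Mid, Premium): Firm A can switch to Premium (4 → 9). Not NE.
(Mid, Ultra): Firm A can switch to High (2 → 8). Not NE.
(High, Low): Firm A can switch to Mid (4 → 9). Not NE.
(High, Mid): Firm A can switch to Premium (5 → 7). Not NE.
(High, High): Firm A can switch to Premium (6 → 7). Not NE.
(High, Premium): Firm A can switch to Mid (2 → 4). Not NE.
(High, Ultra): Firm A gets 8, best alternative 4; Firm B gets 9, best alternative 8. No profitable deviation — NE.
(Premium, Low): Firm A can switch to Mid (0 → 9). Not NE.
(Premium, Mid): Firm A gets 7, best alternative 5; Firm B gets 9, best alternative 8. No profitable deviation — NE.
(Premium, High): Firm A can switch to Ultra (7 → 9). Not NE.
(Premium, Premium): Firm B can switch to Low (6 → 8). Not NE.
(Ultra, High): Firm A gets 9, best alternative 7; Firm B gets 6, best alternative 5. No profitable deviation — NE.
(The remaining 5 profiles each have a profitable deviation by the same check.)

Pure-strategy Nash equilibria: (High, Ultra), (Premium, Mid), (Ultra, High)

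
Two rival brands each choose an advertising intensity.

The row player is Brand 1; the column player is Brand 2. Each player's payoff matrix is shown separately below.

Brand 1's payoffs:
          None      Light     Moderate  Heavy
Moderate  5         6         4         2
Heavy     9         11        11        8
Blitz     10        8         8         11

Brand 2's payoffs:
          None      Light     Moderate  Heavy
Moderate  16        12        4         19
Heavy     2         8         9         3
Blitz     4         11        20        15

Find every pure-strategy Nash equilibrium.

Pure NE: (Heavy, Moderate)

Brand 1 against None: payoffs 5, 9, 10 → best response Blitz.
Brand 1 against Light: payoffs 6, 11, 8 → best response Heavy.
Brand 1 against Moderate: payoffs 4, 11, 8 → best response Heavy.
Brand 1 against Heavy: payoffs 2, 8, 11 → best response Blitz.
Brand 2 against Moderate: payoffs 16, 12, 4, 19 → best response Heavy.
Brand 2 against Heavy: payoffs 2, 8, 9, 3 → best response Moderate.
Brand 2 against Blitz: payoffs 4, 11, 20, 15 → best response Moderate.
Mutual best responses: (Heavy, Moderate).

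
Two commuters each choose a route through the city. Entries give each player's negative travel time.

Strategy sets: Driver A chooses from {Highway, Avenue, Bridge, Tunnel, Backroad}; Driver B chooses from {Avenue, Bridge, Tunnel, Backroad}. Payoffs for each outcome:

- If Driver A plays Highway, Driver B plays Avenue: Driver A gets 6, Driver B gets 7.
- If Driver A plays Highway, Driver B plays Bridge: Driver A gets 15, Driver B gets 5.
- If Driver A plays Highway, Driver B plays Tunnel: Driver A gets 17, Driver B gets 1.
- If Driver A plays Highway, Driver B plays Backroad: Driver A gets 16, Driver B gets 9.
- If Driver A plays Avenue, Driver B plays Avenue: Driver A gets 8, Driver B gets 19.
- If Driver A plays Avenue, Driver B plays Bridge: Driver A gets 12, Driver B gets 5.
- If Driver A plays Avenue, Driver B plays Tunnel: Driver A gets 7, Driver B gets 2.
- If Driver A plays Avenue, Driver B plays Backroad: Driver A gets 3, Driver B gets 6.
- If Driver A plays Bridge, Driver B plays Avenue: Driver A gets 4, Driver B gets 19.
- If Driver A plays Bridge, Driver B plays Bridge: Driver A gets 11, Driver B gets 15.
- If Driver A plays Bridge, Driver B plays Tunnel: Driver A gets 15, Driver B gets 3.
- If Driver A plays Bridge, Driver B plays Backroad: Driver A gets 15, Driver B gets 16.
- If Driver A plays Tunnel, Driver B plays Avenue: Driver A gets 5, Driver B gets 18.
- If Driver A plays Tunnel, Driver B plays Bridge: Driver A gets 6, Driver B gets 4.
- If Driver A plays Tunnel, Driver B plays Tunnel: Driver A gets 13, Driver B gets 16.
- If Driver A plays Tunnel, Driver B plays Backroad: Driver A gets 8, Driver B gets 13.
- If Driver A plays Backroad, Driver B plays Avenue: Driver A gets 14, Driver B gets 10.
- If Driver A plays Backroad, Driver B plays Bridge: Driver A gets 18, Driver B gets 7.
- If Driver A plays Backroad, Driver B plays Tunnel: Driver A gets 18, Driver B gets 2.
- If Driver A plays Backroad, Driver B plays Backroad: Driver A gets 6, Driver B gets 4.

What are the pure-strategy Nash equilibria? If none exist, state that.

Mark each player's best response to every combination of opponents' strategies; a profile where every player is best-responding is a pure Nash equilibrium.
Driver A against Avenue: payoffs 6, 8, 4, 5, 14 → best response Backroad.
Driver A against Bridge: payoffs 15, 12, 11, 6, 18 → best response Backroad.
Driver A against Tunnel: payoffs 17, 7, 15, 13, 18 → best response Backroad.
Driver A against Backroad: payoffs 16, 3, 15, 8, 6 → best response Highway.
Driver B against Highway: payoffs 7, 5, 1, 9 → best response Backroad.
Driver B against Avenue: payoffs 19, 5, 2, 6 → best response Avenue.
Driver B against Bridge: payoffs 19, 15, 3, 16 → best response Avenue.
Driver B against Tunnel: payoffs 18, 4, 16, 13 → best response Avenue.
Driver B against Backroad: payoffs 10, 7, 2, 4 → best response Avenue.
Mutual best responses: (Highway, Backroad); (Backroad, Avenue).

Pure-strategy Nash equilibria: (Highway, Backroad) and (Backroad, Avenue)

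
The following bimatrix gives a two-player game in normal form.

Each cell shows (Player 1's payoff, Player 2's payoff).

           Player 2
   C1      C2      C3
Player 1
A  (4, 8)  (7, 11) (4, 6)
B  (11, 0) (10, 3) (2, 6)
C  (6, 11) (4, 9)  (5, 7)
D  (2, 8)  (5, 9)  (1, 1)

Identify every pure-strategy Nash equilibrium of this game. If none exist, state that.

(A, C1): Player 1 can switch to B (4 → 11). Not NE.
(A, C2): Player 1 can switch to B (7 → 10). Not NE.
(A, C3): Player 1 can switch to C (4 → 5). Not NE.
(B, C1): Player 2 can switch to C2 (0 → 3). Not NE.
(B, C2): Player 2 can switch to C3 (3 → 6). Not NE.
(B, C3): Player 1 can switch to A (2 → 4). Not NE.
(C, C1): Player 1 can switch to B (6 → 11). Not NE.
(C, C2): Player 1 can switch to A (4 → 7). Not NE.
(C, C3): Player 2 can switch to C1 (7 → 11). Not NE.
(D, C1): Player 1 can switch to A (2 → 4). Not NE.
(D, C2): Player 1 can switch to A (5 → 7). Not NE.
(D, C3): Player 1 can switch to A (1 → 4). Not NE.

This game has no pure Nash equilibrium.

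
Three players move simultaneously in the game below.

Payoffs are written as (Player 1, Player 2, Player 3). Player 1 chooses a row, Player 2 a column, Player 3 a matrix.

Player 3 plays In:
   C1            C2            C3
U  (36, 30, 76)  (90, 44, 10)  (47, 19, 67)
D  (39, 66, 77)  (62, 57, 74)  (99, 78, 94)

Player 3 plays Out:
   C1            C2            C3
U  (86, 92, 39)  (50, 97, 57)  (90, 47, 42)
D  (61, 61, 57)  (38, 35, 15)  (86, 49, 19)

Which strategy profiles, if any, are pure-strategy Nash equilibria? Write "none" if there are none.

The pure Nash equilibria are (U, C2, Out) and (D, C3, In).

Mark each player's best response to every combination of opponents' strategies; a profile where every player is best-responding is a pure Nash equilibrium.
Player 1 against (C1, In): payoffs 36, 39 → best response D.
Player 1 against (C1, Out): payoffs 86, 61 → best response U.
Player 1 against (C2, In): payoffs 90, 62 → best response U.
Player 1 against (C2, Out): payoffs 50, 38 → best response U.
Player 1 against (C3, In): payoffs 47, 99 → best response D.
Player 1 against (C3, Out): payoffs 90, 86 → best response U.
Player 2 against (U, In): payoffs 30, 44, 19 → best response C2.
Player 2 against (U, Out): payoffs 92, 97, 47 → best response C2.
Player 2 against (D, In): payoffs 66, 57, 78 → best response C3.
Player 2 against (D, Out): payoffs 61, 35, 49 → best response C1.
Player 3 against (U, C1): payoffs 76, 39 → best response In.
Player 3 against (U, C2): payoffs 10, 57 → best response Out.
Player 3 against (U, C3): payoffs 67, 42 → best response In.
Player 3 against (D, C1): payoffs 77, 57 → best response In.
Player 3 against (D, C2): payoffs 74, 15 → best response In.
Player 3 against (D, C3): payoffs 94, 19 → best response In.
Mutual best responses: (U, C2, Out); (D, C3, In).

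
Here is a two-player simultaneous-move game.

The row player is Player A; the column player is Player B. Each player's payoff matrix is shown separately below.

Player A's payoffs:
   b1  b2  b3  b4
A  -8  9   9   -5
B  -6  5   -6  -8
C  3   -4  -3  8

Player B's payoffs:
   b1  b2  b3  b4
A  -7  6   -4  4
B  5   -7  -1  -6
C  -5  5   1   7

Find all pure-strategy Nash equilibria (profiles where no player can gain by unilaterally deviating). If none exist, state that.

(A, b1): Player A can switch to B (-8 → -6). Not NE.
(A, b2): Player A gets 9, best alternative 5; Player B gets 6, best alternative 4. No profitable deviation — NE.
(A, b3): Player B can switch to b2 (-4 → 6). Not NE.
(A, b4): Player A can switch to C (-5 → 8). Not NE.
(B, b1): Player A can switch to C (-6 → 3). Not NE.
(B, b2): Player A can switch to A (5 → 9). Not NE.
(B, b3): Player A can switch to A (-6 → 9). Not NE.
(C, b4): Player A gets 8, best alternative -5; Player B gets 7, best alternative 5. No profitable deviation — NE.
(The remaining 4 profiles each have a profitable deviation by the same check.)

The pure Nash equilibria are (A, b2); (C, b4).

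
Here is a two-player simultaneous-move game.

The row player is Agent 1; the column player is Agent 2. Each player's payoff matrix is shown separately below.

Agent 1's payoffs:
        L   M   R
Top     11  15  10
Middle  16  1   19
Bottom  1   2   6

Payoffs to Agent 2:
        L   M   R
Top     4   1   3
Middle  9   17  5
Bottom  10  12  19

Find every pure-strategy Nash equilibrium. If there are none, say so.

none

Agent 1 against L: payoffs 11, 16, 1 → best response Middle.
Agent 1 against M: payoffs 15, 1, 2 → best response Top.
Agent 1 against R: payoffs 10, 19, 6 → best response Middle.
Agent 2 against Top: payoffs 4, 1, 3 → best response L.
Agent 2 against Middle: payoffs 9, 17, 5 → best response M.
Agent 2 against Bottom: payoffs 10, 12, 19 → best response R.
No profile is a mutual best response for all players.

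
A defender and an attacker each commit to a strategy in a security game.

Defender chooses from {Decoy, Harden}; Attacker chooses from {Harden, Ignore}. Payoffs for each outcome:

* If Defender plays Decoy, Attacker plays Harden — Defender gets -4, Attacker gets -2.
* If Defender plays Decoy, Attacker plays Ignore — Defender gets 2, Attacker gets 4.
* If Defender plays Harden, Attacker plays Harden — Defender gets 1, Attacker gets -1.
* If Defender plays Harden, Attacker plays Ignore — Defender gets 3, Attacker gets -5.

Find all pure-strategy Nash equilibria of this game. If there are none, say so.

Defender against Harden: payoffs -4, 1 → best response Harden.
Defender against Ignore: payoffs 2, 3 → best response Harden.
Attacker against Decoy: payoffs -2, 4 → best response Ignore.
Attacker against Harden: payoffs -1, -5 → best response Harden.
Mutual best responses: (Harden, Harden).

The unique pure-strategy Nash equilibrium is (Harden, Harden).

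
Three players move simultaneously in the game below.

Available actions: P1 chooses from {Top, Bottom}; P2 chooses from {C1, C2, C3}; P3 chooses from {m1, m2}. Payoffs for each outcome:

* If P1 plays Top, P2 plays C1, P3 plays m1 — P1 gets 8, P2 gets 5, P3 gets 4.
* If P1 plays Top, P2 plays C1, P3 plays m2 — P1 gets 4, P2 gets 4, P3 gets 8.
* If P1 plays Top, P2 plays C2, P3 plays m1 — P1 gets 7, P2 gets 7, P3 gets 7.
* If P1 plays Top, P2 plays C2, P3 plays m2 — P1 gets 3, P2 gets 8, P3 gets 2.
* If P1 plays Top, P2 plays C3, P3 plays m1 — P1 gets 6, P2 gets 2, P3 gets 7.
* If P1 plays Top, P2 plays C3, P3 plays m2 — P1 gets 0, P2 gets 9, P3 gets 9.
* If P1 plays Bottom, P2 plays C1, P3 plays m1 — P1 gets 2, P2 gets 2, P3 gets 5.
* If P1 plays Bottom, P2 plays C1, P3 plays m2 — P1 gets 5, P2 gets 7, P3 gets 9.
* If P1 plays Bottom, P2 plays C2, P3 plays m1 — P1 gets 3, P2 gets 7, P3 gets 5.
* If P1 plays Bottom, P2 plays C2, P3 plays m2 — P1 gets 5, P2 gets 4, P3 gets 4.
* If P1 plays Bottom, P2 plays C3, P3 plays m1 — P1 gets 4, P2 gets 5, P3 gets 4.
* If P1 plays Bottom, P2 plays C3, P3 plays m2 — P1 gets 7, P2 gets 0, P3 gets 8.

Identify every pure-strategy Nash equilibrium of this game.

P1 against (C1, m1): payoffs 8, 2 → best response Top.
P1 against (C1, m2): payoffs 4, 5 → best response Bottom.
P1 against (C2, m1): payoffs 7, 3 → best response Top.
P1 against (C2, m2): payoffs 3, 5 → best response Bottom.
P1 against (C3, m1): payoffs 6, 4 → best response Top.
P1 against (C3, m2): payoffs 0, 7 → best response Bottom.
P2 against (Top, m1): payoffs 5, 7, 2 → best response C2.
P2 against (Top, m2): payoffs 4, 8, 9 → best response C3.
P2 against (Bottom, m1): payoffs 2, 7, 5 → best response C2.
P2 against (Bottom, m2): payoffs 7, 4, 0 → best response C1.
P3 against (Top, C1): payoffs 4, 8 → best response m2.
P3 against (Top, C2): payoffs 7, 2 → best response m1.
P3 against (Top, C3): payoffs 7, 9 → best response m2.
P3 against (Bottom, C1): payoffs 5, 9 → best response m2.
P3 against (Bottom, C2): payoffs 5, 4 → best response m1.
P3 against (Bottom, C3): payoffs 4, 8 → best response m2.
Mutual best responses: (Top, C2, m1); (Bottom, C1, m2).

Pure-strategy Nash equilibria: (Top, C2, m1); (Bottom, C1, m2)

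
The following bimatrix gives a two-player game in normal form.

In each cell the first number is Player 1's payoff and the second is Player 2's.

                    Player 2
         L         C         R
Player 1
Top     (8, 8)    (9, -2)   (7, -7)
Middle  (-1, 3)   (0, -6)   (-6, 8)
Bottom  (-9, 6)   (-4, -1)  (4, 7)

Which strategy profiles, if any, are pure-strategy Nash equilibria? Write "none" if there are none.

Player 1 against L: payoffs 8, -1, -9 → best response Top.
Player 1 against C: payoffs 9, 0, -4 → best response Top.
Player 1 against R: payoffs 7, -6, 4 → best response Top.
Player 2 against Top: payoffs 8, -2, -7 → best response L.
Player 2 against Middle: payoffs 3, -6, 8 → best response R.
Player 2 against Bottom: payoffs 6, -1, 7 → best response R.
Mutual best responses: (Top, L).

Pure NE: (Top, L)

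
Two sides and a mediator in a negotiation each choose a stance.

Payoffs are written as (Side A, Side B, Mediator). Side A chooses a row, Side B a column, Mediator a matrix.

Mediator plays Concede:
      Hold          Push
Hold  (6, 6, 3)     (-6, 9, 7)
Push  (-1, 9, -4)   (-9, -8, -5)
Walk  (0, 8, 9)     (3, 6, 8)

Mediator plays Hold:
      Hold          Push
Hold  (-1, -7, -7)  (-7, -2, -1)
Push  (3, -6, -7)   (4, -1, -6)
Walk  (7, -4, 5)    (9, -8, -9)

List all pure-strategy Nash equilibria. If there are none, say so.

none

(Hold, Hold, Concede): Side B can switch to Push (6 → 9). Not NE.
(Hold, Hold, Hold): Side A can switch to Push (-1 → 3). Not NE.
(Hold, Push, Concede): Side A can switch to Walk (-6 → 3). Not NE.
(Hold, Push, Hold): Side A can switch to Push (-7 → 4). Not NE.
(Push, Hold, Concede): Side A can switch to Hold (-1 → 6). Not NE.
(Push, Hold, Hold): Side A can switch to Walk (3 → 7). Not NE.
(Push, Push, Concede): Side A can switch to Hold (-9 → -6). Not NE.
(Push, Push, Hold): Side A can switch to Walk (4 → 9). Not NE.
(Walk, Hold, Concede): Side A can switch to Hold (0 → 6). Not NE.
(Walk, Hold, Hold): Mediator can switch to Concede (5 → 9). Not NE.
(The remaining 2 profiles each have a profitable deviation by the same check.)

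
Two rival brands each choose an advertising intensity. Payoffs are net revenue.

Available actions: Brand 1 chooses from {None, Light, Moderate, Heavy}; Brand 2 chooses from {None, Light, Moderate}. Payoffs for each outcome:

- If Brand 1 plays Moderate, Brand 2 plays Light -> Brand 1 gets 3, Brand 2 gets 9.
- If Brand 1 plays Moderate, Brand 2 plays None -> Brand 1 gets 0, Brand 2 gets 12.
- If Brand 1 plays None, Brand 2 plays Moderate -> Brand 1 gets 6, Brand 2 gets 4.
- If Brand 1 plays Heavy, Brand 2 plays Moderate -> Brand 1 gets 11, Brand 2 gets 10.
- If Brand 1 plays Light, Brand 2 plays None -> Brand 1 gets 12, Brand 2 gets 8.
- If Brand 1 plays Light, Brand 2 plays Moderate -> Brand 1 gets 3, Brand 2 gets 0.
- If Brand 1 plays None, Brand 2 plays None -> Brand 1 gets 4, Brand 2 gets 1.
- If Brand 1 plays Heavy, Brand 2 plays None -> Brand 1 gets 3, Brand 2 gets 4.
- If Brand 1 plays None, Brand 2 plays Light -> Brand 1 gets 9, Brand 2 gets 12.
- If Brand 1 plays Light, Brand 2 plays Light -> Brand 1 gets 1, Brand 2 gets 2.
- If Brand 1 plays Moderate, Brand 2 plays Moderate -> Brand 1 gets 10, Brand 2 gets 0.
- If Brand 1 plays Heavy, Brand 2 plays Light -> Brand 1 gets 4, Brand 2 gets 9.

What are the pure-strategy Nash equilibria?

Brand 1 against None: payoffs 4, 12, 0, 3 → best response Light.
Brand 1 against Light: payoffs 9, 1, 3, 4 → best response None.
Brand 1 against Moderate: payoffs 6, 3, 10, 11 → best response Heavy.
Brand 2 against None: payoffs 1, 12, 4 → best response Light.
Brand 2 against Light: payoffs 8, 2, 0 → best response None.
Brand 2 against Moderate: payoffs 12, 9, 0 → best response None.
Brand 2 against Heavy: payoffs 4, 9, 10 → best response Moderate.
Mutual best responses: (None, Light); (Light, None); (Heavy, Moderate).

Pure-strategy Nash equilibria: (None, Light), (Light, None), (Heavy, Moderate)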